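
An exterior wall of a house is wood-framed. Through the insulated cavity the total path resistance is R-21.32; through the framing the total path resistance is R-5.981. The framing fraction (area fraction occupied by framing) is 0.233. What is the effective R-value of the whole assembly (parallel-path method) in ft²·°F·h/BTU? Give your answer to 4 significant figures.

13.35 ft²·°F·h/BTU

U_eff = 0.767/21.32 + 0.233/5.981 = 0.035976 + 0.038957 = 0.074932
R_eff = 1/U_eff = 13.345 ft²·°F·h/BTU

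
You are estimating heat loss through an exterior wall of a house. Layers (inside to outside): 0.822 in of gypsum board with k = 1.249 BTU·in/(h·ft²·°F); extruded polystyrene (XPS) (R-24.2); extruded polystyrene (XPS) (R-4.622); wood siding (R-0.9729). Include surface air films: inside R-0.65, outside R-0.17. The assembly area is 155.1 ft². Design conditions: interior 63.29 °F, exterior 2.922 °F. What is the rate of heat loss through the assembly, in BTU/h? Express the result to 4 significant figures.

299.4 BTU/h

0.822/1.249 = 0.65813
R_total = 0.65 + 0.65813 + 24.2 + 4.622 + 0.9729 + 0.17 = 31.273 ft²·°F·h/BTU
Q = A·ΔT/R = 155.1 × (63.29 − 2.922) / 31.273 = 299.4 BTU/h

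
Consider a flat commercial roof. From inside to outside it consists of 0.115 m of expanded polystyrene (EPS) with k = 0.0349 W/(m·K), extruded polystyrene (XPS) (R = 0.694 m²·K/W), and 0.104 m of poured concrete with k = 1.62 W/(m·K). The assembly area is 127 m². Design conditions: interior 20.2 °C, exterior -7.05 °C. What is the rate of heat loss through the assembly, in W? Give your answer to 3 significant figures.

0.115/0.0349 = 3.295
0.104/1.62 = 0.0642
R_total = 3.295 + 0.694 + 0.0642 = 4.053 m²·K/W
Q = A·ΔT/R = 127 × (20.2 − (-7.05)) / 4.053 = 853.8 W

854 W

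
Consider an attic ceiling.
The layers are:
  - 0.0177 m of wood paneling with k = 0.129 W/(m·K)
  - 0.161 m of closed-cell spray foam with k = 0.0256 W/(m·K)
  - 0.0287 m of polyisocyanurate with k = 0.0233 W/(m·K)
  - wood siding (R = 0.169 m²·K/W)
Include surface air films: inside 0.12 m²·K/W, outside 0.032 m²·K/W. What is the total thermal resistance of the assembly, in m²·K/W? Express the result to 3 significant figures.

0.0177/0.129 = 0.1372
0.161/0.0256 = 6.289
0.0287/0.0233 = 1.232
R_total = 0.12 + 0.1372 + 6.289 + 1.232 + 0.169 + 0.032 = 7.979 m²·K/W

7.98 m²·K/W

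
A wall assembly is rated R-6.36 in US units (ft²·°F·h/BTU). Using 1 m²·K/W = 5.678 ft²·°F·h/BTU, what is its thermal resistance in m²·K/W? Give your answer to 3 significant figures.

R_SI = 6.36/5.678 = 1.12

1.12 m²·K/W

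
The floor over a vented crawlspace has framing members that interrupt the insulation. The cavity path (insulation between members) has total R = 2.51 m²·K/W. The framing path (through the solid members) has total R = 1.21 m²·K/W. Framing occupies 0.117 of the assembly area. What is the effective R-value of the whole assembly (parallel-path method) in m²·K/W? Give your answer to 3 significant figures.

2.23 m²·K/W

U_eff = 0.883/2.51 + 0.117/1.21 = 0.3518 + 0.09669 = 0.4485
R_eff = 1/U_eff = 2.23 m²·K/W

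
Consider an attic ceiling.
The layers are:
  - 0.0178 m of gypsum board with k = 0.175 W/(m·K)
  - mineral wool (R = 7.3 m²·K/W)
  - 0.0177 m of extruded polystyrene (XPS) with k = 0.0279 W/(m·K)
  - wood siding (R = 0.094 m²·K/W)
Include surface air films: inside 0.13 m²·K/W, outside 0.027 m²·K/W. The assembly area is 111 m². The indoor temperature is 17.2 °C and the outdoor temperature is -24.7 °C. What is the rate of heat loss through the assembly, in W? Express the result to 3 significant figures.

0.0178/0.175 = 0.1017
0.0177/0.0279 = 0.6344
R_total = 0.13 + 0.1017 + 7.3 + 0.6344 + 0.094 + 0.027 = 8.287 m²·K/W
Q = A·ΔT/R = 111 × (17.2 − (-24.7)) / 8.287 = 561.2 W

561 W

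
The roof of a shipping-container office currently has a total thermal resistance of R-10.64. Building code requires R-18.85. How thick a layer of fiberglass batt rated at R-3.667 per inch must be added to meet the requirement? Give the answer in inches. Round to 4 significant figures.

2.239 in

ΔR = 18.85 − 10.64 = 8.21 ft²·°F·h/BTU
L = ΔR / (R/in) = 8.21/3.667 = 2.2389 in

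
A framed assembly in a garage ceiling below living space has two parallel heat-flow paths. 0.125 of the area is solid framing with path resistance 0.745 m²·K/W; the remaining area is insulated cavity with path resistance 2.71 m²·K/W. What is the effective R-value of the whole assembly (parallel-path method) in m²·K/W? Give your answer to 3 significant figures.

U_eff = 0.875/2.71 + 0.125/0.745 = 0.3229 + 0.1678 = 0.4907
R_eff = 1/U_eff = 2.038 m²·K/W

2.04 m²·K/W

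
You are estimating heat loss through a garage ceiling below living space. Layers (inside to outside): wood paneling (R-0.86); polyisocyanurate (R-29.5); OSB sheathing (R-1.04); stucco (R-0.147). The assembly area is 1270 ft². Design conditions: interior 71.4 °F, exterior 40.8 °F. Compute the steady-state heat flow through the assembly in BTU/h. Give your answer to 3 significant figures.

R_total = 0.86 + 29.5 + 1.04 + 0.147 = 31.55 ft²·°F·h/BTU
Q = A·ΔT/R = 1270 × (71.4 − 40.8) / 31.55 = 1232 BTU/h

1230 BTU/h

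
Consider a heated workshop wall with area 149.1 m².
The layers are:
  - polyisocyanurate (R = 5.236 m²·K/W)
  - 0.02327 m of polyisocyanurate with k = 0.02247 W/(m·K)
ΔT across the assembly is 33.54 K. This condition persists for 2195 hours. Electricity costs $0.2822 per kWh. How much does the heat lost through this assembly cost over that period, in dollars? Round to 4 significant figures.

493.9 dollars

0.02327/0.02247 = 1.0356
R_total = 5.236 + 1.0356 = 6.2716 m²·K/W
Q = 149.1 × 33.54 / 6.2716 = 797.37 W
E = 797.37 W × 2195 h / 1000 = 1750.2 kWh
Cost = 1750.2 × 0.2822 = $493.92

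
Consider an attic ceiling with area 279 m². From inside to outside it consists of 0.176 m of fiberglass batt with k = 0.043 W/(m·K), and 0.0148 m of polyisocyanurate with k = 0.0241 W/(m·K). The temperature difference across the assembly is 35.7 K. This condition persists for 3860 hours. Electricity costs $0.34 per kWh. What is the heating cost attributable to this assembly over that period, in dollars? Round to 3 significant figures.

2780 dollars

0.176/0.043 = 4.093
0.0148/0.0241 = 0.6141
R_total = 4.093 + 0.6141 = 4.707 m²·K/W
Q = 279 × 35.7 / 4.707 = 2116 W
E = 2116 W × 3860 h / 1000 = 8168 kWh
Cost = 8168 × 0.34 = $2777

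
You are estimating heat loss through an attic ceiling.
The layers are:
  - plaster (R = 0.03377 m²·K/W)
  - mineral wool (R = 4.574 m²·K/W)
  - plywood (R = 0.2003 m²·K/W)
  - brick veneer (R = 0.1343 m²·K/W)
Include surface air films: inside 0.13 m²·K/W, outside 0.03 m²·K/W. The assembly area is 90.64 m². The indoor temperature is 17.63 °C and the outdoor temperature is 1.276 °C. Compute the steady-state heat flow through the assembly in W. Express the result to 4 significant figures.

290.5 W

R_total = 0.13 + 0.03377 + 4.574 + 0.2003 + 0.1343 + 0.03 = 5.1024 m²·K/W
Q = A·ΔT/R = 90.64 × (17.63 − 1.276) / 5.1024 = 290.52 W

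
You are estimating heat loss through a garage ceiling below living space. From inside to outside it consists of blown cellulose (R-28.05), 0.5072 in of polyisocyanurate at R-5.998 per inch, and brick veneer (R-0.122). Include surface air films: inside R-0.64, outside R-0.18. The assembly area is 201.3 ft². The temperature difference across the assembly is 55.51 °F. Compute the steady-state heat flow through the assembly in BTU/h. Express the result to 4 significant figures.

0.5072 × 5.998 = 3.0422
R_total = 0.64 + 28.05 + 3.0422 + 0.122 + 0.18 = 32.034 ft²·°F·h/BTU
Q = A·ΔT/R = 201.3 × 55.51 / 32.034 = 348.82 BTU/h

348.8 BTU/h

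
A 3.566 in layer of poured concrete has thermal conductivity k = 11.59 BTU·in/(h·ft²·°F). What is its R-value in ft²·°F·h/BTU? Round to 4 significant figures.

R = L/k = 3.566/11.59 = 0.30768 ft²·°F·h/BTU

0.3077 ft²·°F·h/BTU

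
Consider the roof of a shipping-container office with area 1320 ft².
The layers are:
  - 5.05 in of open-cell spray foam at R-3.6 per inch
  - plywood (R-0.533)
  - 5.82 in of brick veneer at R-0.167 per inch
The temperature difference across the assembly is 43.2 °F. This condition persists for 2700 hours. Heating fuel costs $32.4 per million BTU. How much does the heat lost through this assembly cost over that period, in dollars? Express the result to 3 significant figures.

253 dollars

5.05 × 3.6 = 18.18
5.82 × 0.167 = 0.9719
R_total = 18.18 + 0.533 + 0.9719 = 19.68 ft²·°F·h/BTU
Q = 1320 × 43.2 / 19.68 = 2897 BTU/h
E = 2897 × 2700 = 7821000 BTU
Cost = 7821000/10⁶ × 32.4 = $253.4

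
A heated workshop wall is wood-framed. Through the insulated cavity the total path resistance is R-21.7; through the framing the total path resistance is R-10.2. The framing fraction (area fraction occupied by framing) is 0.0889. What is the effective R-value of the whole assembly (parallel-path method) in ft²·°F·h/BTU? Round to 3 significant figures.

19.7 ft²·°F·h/BTU

U_eff = 0.9111/21.7 + 0.0889/10.2 = 0.04199 + 0.008716 = 0.0507
R_eff = 1/U_eff = 19.72 ft²·°F·h/BTU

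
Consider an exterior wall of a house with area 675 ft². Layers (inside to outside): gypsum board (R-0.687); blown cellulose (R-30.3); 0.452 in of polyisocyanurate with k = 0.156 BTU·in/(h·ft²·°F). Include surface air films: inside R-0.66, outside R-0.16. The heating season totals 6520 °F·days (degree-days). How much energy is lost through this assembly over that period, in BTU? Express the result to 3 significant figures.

3040000 BTU

0.452/0.156 = 2.897
R_total = 0.66 + 0.687 + 30.3 + 2.897 + 0.16 = 34.7 ft²·°F·h/BTU
E = A × HDD × 24 / R = 675 × 6520 × 24 / 34.7 = 3044000 BTU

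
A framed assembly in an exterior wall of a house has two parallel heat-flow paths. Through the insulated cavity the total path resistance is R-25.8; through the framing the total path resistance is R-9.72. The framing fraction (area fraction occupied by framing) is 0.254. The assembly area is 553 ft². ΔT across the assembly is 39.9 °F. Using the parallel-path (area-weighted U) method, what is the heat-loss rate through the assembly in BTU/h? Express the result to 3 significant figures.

1210 BTU/h

U_eff = 0.746/25.8 + 0.254/9.72 = 0.02891 + 0.02613 = 0.05505
R_eff = 1/U_eff = 18.17 ft²·°F·h/BTU
Q = 553 × 39.9 / 18.17 = 1215 BTU/h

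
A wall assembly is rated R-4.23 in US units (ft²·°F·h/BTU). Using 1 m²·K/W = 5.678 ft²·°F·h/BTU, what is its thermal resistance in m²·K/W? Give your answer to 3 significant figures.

R_SI = 4.23/5.678 = 0.745

0.745 m²·K/W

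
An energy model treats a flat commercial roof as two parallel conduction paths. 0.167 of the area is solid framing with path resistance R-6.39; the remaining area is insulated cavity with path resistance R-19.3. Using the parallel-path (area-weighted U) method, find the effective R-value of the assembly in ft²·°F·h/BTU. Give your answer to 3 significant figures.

14.4 ft²·°F·h/BTU

U_eff = 0.833/19.3 + 0.167/6.39 = 0.04316 + 0.02613 = 0.0693
R_eff = 1/U_eff = 14.43 ft²·°F·h/BTU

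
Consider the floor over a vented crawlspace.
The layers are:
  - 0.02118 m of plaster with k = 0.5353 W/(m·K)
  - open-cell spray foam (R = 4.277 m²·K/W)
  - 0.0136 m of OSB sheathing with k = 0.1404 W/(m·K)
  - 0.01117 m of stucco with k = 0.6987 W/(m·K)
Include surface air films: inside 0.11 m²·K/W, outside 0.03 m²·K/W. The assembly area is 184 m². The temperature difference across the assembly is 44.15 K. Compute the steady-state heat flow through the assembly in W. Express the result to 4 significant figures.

0.02118/0.5353 = 0.039567
0.0136/0.1404 = 0.096866
0.01117/0.6987 = 0.015987
R_total = 0.11 + 0.039567 + 4.277 + 0.096866 + 0.015987 + 0.03 = 4.5694 m²·K/W
Q = A·ΔT/R = 184 × 44.15 / 4.5694 = 1777.8 W

1778 W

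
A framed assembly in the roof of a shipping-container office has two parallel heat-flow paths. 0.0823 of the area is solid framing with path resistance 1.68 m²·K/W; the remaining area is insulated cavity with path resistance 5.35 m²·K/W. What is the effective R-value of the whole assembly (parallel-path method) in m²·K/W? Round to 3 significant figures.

U_eff = 0.9177/5.35 + 0.0823/1.68 = 0.1715 + 0.04899 = 0.2205
R_eff = 1/U_eff = 4.535 m²·K/W

4.53 m²·K/W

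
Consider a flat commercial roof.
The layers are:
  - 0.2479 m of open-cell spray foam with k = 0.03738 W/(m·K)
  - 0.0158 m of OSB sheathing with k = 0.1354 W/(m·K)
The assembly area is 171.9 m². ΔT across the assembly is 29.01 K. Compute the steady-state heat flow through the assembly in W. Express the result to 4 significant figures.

0.2479/0.03738 = 6.6319
0.0158/0.1354 = 0.11669
R_total = 6.6319 + 0.11669 = 6.7486 m²·K/W
Q = A·ΔT/R = 171.9 × 29.01 / 6.7486 = 738.94 W

738.9 W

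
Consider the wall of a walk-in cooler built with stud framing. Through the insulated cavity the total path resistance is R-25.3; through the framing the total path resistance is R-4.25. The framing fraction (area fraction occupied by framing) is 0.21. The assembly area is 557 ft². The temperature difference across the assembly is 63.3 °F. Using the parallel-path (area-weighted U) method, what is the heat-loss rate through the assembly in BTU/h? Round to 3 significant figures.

U_eff = 0.79/25.3 + 0.21/4.25 = 0.03123 + 0.04941 = 0.08064
R_eff = 1/U_eff = 12.4 ft²·°F·h/BTU
Q = 557 × 63.3 / 12.4 = 2843 BTU/h

2840 BTU/h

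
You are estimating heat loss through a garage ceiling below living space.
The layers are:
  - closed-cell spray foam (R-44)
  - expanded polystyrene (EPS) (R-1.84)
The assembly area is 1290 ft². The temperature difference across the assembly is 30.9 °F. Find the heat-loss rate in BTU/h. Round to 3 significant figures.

R_total = 44 + 1.84 = 45.84 ft²·°F·h/BTU
Q = A·ΔT/R = 1290 × 30.9 / 45.84 = 869.6 BTU/h

870 BTU/h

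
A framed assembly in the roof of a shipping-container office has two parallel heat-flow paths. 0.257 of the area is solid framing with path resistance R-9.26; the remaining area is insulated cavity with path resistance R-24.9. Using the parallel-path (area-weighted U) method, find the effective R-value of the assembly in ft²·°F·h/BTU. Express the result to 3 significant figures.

U_eff = 0.743/24.9 + 0.257/9.26 = 0.02984 + 0.02775 = 0.05759
R_eff = 1/U_eff = 17.36 ft²·°F·h/BTU

17.4 ft²·°F·h/BTU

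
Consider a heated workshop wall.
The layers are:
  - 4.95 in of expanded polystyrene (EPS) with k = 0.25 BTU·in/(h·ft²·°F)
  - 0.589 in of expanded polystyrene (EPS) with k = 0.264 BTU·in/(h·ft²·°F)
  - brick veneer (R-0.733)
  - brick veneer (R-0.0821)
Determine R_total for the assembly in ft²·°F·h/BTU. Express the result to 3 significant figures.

4.95/0.25 = 19.8
0.589/0.264 = 2.231
R_total = 19.8 + 2.231 + 0.733 + 0.0821 = 22.85 ft²·°F·h/BTU

22.8 ft²·°F·h/BTU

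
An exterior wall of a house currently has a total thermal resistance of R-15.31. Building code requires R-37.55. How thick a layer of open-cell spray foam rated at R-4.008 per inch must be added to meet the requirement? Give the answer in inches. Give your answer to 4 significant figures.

ΔR = 37.55 − 15.31 = 22.24 ft²·°F·h/BTU
L = ΔR / (R/in) = 22.24/4.008 = 5.5489 in

5.549 in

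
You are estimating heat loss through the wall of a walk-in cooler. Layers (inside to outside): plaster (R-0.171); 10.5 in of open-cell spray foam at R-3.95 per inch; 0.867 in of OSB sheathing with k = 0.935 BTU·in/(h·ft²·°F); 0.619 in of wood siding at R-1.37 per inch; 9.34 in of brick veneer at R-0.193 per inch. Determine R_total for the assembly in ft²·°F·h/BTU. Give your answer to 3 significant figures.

45.2 ft²·°F·h/BTU

10.5 × 3.95 = 41.48
0.867/0.935 = 0.9273
0.619 × 1.37 = 0.848
9.34 × 0.193 = 1.803
R_total = 0.171 + 41.48 + 0.9273 + 0.848 + 1.803 = 45.22 ft²·°F·h/BTU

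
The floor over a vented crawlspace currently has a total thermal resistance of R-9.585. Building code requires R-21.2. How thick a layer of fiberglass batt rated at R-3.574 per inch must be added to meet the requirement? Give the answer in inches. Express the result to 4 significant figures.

3.250 in

ΔR = 21.2 − 9.585 = 11.615 ft²·°F·h/BTU
L = ΔR / (R/in) = 11.615/3.574 = 3.2499 in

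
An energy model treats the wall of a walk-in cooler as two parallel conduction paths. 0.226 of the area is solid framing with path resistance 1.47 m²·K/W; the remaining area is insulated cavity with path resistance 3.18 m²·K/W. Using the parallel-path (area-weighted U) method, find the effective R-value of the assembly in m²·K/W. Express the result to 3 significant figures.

U_eff = 0.774/3.18 + 0.226/1.47 = 0.2434 + 0.1537 = 0.3971
R_eff = 1/U_eff = 2.518 m²·K/W

2.52 m²·K/W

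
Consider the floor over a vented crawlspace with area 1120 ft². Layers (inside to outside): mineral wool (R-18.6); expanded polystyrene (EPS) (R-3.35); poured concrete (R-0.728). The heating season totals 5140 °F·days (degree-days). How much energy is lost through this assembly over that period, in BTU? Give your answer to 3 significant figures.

6090000 BTU

R_total = 18.6 + 3.35 + 0.728 = 22.68 ft²·°F·h/BTU
E = A × HDD × 24 / R = 1120 × 5140 × 24 / 22.68 = 6092000 BTU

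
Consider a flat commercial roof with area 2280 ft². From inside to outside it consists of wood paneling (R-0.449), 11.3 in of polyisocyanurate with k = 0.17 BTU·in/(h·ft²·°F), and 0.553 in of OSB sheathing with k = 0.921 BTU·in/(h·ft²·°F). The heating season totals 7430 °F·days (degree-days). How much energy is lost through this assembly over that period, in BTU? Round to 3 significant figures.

11.3/0.17 = 66.47
0.553/0.921 = 0.6004
R_total = 0.449 + 66.47 + 0.6004 = 67.52 ft²·°F·h/BTU
E = A × HDD × 24 / R = 2280 × 7430 × 24 / 67.52 = 6021000 BTU

6020000 BTU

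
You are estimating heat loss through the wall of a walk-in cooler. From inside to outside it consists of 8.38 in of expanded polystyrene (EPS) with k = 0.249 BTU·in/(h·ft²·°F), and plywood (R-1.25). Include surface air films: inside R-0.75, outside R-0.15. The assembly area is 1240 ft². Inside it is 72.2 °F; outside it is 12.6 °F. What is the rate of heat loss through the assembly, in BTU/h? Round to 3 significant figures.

2060 BTU/h

8.38/0.249 = 33.65
R_total = 0.75 + 33.65 + 1.25 + 0.15 = 35.8 ft²·°F·h/BTU
Q = A·ΔT/R = 1240 × (72.2 − 12.6) / 35.8 = 2064 BTU/h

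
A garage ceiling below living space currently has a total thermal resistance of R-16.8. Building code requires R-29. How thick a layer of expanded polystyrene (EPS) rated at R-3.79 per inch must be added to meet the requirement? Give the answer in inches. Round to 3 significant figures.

3.22 in

ΔR = 29 − 16.8 = 12.2 ft²·°F·h/BTU
L = ΔR / (R/in) = 12.2/3.79 = 3.219 in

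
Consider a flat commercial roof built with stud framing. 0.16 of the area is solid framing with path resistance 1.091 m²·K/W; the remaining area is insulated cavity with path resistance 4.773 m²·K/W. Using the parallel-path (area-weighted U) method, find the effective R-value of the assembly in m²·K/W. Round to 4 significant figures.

3.099 m²·K/W

U_eff = 0.84/4.773 + 0.16/1.091 = 0.17599 + 0.14665 = 0.32264
R_eff = 1/U_eff = 3.0994 m²·K/W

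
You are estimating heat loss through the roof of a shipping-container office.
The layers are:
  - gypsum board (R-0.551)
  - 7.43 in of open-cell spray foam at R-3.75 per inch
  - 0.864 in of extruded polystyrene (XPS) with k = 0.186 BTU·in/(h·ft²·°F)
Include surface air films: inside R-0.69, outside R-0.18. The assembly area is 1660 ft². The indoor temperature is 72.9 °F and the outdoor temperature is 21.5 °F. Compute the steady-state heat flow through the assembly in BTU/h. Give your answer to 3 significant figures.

2510 BTU/h

7.43 × 3.75 = 27.86
0.864/0.186 = 4.645
R_total = 0.69 + 0.551 + 27.86 + 4.645 + 0.18 = 33.93 ft²·°F·h/BTU
Q = A·ΔT/R = 1660 × (72.9 − 21.5) / 33.93 = 2515 BTU/h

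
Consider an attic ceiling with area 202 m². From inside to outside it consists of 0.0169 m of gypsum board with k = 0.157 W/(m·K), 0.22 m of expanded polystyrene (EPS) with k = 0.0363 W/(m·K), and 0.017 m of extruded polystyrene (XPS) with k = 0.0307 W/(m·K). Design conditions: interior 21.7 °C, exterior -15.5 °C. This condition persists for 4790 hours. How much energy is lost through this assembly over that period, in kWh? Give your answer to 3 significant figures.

5350 kWh

0.0169/0.157 = 0.1076
0.22/0.0363 = 6.061
0.017/0.0307 = 0.5537
R_total = 0.1076 + 6.061 + 0.5537 = 6.722 m²·K/W
Q = 202 × (21.7 − (-15.5)) / 6.722 = 1118 W
E = 1118 W × 4790 h / 1000 = 5355 kWh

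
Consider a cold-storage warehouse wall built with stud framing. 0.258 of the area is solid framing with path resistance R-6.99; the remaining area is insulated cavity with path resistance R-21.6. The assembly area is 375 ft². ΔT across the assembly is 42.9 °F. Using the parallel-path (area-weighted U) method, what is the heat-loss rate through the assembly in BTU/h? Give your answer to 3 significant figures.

1150 BTU/h

U_eff = 0.742/21.6 + 0.258/6.99 = 0.03435 + 0.03691 = 0.07126
R_eff = 1/U_eff = 14.03 ft²·°F·h/BTU
Q = 375 × 42.9 / 14.03 = 1146 BTU/h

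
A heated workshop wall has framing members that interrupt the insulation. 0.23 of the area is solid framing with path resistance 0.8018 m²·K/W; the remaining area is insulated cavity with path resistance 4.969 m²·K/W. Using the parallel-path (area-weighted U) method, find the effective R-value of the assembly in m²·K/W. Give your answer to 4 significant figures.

U_eff = 0.77/4.969 + 0.23/0.8018 = 0.15496 + 0.28685 = 0.44182
R_eff = 1/U_eff = 2.2634 m²·K/W

2.263 m²·K/W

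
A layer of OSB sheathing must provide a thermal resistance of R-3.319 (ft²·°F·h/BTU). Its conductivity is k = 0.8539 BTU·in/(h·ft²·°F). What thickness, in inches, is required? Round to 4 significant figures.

L = R × k = 3.319 × 0.8539 = 2.8341 in

2.834 in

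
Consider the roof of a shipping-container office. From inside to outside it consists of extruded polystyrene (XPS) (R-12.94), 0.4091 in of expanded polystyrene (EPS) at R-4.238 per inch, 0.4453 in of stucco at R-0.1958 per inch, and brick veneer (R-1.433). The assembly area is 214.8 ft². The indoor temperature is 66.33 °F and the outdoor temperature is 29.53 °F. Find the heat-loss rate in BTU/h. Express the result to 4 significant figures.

488.1 BTU/h

0.4091 × 4.238 = 1.7338
0.4453 × 0.1958 = 0.08719
R_total = 12.94 + 1.7338 + 0.08719 + 1.433 = 16.194 ft²·°F·h/BTU
Q = A·ΔT/R = 214.8 × (66.33 − 29.53) / 16.194 = 488.12 BTU/h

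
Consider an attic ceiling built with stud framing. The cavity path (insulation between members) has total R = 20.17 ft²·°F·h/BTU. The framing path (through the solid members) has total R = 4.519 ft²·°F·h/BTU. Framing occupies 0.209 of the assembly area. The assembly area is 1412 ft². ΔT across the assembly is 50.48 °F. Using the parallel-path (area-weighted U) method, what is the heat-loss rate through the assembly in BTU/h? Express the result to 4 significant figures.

6092 BTU/h

U_eff = 0.791/20.17 + 0.209/4.519 = 0.039217 + 0.046249 = 0.085466
R_eff = 1/U_eff = 11.701 ft²·°F·h/BTU
Q = 1412 × 50.48 / 11.701 = 6091.8 BTU/h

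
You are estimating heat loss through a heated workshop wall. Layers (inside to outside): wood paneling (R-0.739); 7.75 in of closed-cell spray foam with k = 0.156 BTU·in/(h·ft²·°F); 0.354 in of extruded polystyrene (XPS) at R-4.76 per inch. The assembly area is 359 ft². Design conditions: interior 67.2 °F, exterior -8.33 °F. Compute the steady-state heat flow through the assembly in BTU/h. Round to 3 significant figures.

520 BTU/h

7.75/0.156 = 49.68
0.354 × 4.76 = 1.685
R_total = 0.739 + 49.68 + 1.685 = 52.1 ft²·°F·h/BTU
Q = A·ΔT/R = 359 × (67.2 − (-8.33)) / 52.1 = 520.4 BTU/h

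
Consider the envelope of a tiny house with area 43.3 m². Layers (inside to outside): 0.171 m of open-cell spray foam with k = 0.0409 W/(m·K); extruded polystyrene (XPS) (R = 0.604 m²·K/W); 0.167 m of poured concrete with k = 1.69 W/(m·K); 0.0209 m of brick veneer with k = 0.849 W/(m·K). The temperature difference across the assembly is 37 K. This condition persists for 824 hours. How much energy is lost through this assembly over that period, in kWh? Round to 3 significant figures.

0.171/0.0409 = 4.181
0.167/1.69 = 0.09882
0.0209/0.849 = 0.02462
R_total = 4.181 + 0.604 + 0.09882 + 0.02462 = 4.908 m²·K/W
Q = 43.3 × 37 / 4.908 = 326.4 W
E = 326.4 W × 824 h / 1000 = 269 kWh

269 kWh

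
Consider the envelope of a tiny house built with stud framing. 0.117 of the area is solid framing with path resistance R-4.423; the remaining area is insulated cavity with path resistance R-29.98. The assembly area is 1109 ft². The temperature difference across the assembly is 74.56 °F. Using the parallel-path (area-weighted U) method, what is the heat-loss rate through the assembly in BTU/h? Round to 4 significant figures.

U_eff = 0.883/29.98 + 0.117/4.423 = 0.029453 + 0.026453 = 0.055906
R_eff = 1/U_eff = 17.887 ft²·°F·h/BTU
Q = 1109 × 74.56 / 17.887 = 4622.7 BTU/h

4623 BTU/h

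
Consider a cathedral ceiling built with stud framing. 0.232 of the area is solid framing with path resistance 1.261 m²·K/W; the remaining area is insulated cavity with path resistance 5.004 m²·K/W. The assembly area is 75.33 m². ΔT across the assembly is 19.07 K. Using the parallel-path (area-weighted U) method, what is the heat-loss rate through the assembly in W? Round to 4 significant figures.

U_eff = 0.768/5.004 + 0.232/1.261 = 0.15348 + 0.18398 = 0.33746
R_eff = 1/U_eff = 2.9633 m²·K/W
Q = 75.33 × 19.07 / 2.9633 = 484.77 W

484.8 W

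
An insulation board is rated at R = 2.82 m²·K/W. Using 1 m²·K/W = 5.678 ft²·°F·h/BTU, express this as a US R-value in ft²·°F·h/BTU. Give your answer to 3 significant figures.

16.0 ft²·°F·h/BTU

R_US = 2.82 × 5.678 = 16.01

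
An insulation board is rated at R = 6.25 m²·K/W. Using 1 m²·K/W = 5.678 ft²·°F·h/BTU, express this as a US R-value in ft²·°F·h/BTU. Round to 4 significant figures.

35.49 ft²·°F·h/BTU

R_US = 6.25 × 5.678 = 35.487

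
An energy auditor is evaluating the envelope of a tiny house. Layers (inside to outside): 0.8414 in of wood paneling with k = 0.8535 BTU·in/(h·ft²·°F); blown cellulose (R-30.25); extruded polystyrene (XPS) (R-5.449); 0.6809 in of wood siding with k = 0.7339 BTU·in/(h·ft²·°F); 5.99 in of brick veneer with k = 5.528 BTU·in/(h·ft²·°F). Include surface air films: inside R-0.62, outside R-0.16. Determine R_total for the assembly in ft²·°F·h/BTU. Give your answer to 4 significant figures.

39.48 ft²·°F·h/BTU

0.8414/0.8535 = 0.98582
0.6809/0.7339 = 0.92778
5.99/5.528 = 1.0836
R_total = 0.62 + 0.98582 + 30.25 + 5.449 + 0.92778 + 1.0836 + 0.16 = 39.476 ft²·°F·h/BTU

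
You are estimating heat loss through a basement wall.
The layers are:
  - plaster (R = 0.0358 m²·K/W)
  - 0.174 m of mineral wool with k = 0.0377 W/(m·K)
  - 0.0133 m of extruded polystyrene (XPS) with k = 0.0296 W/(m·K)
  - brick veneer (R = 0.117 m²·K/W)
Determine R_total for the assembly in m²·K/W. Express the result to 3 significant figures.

5.22 m²·K/W

0.174/0.0377 = 4.615
0.0133/0.0296 = 0.4493
R_total = 0.0358 + 4.615 + 0.4493 + 0.117 = 5.218 m²·K/W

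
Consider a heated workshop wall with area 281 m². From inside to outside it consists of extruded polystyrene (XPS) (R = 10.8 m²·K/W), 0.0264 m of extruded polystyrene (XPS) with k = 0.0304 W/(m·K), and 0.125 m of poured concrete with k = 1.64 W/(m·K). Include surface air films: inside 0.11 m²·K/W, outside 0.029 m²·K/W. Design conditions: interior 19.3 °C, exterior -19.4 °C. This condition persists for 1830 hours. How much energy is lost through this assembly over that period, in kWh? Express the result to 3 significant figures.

0.0264/0.0304 = 0.8684
0.125/1.64 = 0.07622
R_total = 0.11 + 10.8 + 0.8684 + 0.07622 + 0.029 = 11.88 m²·K/W
Q = 281 × (19.3 − (-19.4)) / 11.88 = 915.1 W
E = 915.1 W × 1830 h / 1000 = 1675 kWh

1670 kWh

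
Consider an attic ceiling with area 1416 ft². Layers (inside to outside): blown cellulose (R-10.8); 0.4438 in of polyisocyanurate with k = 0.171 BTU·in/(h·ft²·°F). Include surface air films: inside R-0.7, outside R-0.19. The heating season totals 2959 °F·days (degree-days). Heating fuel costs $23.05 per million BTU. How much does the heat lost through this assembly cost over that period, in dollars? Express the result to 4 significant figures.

0.4438/0.171 = 2.5953
R_total = 0.7 + 10.8 + 2.5953 + 0.19 = 14.285 ft²·°F·h/BTU
E = A × HDD × 24 / R = 1416 × 2959 × 24 / 14.285 = 7039300 BTU
Cost = 7039300/10⁶ × 23.05 = $162.26

162.3 dollars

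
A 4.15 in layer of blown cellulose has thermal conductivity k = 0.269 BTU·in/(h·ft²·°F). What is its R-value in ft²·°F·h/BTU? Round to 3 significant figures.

R = L/k = 4.15/0.269 = 15.43 ft²·°F·h/BTU

15.4 ft²·°F·h/BTU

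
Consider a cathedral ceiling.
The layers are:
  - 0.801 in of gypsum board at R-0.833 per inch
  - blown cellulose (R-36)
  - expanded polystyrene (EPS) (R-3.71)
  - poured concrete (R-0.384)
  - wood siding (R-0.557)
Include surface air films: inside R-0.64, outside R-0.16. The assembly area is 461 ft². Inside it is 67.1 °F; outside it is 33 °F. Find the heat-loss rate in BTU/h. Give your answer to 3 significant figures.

373 BTU/h

0.801 × 0.833 = 0.6672
R_total = 0.64 + 0.6672 + 36 + 3.71 + 0.384 + 0.557 + 0.16 = 42.12 ft²·°F·h/BTU
Q = A·ΔT/R = 461 × (67.1 − 33) / 42.12 = 373.2 BTU/h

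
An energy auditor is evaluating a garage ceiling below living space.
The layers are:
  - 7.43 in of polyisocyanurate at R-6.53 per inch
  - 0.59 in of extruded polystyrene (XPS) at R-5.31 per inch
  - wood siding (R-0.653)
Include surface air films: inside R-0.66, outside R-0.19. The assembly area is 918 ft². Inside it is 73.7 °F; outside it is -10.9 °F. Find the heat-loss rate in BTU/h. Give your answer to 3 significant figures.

7.43 × 6.53 = 48.52
0.59 × 5.31 = 3.133
R_total = 0.66 + 48.52 + 3.133 + 0.653 + 0.19 = 53.15 ft²·°F·h/BTU
Q = A·ΔT/R = 918 × (73.7 − (-10.9)) / 53.15 = 1461 BTU/h

1460 BTU/h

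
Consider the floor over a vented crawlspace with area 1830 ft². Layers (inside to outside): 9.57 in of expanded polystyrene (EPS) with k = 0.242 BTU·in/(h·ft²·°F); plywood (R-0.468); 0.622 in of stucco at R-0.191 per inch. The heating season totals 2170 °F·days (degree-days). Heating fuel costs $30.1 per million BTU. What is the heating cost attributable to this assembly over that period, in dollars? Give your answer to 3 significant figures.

9.57/0.242 = 39.55
0.622 × 0.191 = 0.1188
R_total = 39.55 + 0.468 + 0.1188 = 40.13 ft²·°F·h/BTU
E = A × HDD × 24 / R = 1830 × 2170 × 24 / 40.13 = 2375000 BTU
Cost = 2375000/10⁶ × 30.1 = $71.48

71.5 dollars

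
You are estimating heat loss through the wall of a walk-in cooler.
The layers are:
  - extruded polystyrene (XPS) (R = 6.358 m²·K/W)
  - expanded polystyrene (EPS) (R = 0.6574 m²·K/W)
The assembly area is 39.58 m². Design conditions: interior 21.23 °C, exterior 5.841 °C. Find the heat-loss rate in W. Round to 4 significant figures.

R_total = 6.358 + 0.6574 = 7.0154 m²·K/W
Q = A·ΔT/R = 39.58 × (21.23 − 5.841) / 7.0154 = 86.823 W

86.82 W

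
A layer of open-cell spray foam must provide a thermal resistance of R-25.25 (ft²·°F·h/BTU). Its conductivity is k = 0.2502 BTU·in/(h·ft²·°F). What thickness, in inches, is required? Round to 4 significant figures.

L = R × k = 25.25 × 0.2502 = 6.3175 in

6.318 in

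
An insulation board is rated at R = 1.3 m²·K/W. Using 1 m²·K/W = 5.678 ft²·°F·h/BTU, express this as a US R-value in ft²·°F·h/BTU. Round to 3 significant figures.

R_US = 1.3 × 5.678 = 7.381

7.38 ft²·°F·h/BTU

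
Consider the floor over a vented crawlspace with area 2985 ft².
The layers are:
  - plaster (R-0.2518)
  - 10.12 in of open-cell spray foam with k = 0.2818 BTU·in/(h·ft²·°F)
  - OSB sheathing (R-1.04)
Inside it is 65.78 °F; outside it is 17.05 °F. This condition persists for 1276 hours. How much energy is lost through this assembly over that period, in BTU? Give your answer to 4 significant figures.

4989000 BTU

10.12/0.2818 = 35.912
R_total = 0.2518 + 35.912 + 1.04 = 37.204 ft²·°F·h/BTU
Q = 2985 × (65.78 − 17.05) / 37.204 = 3909.8 BTU/h
E = 3909.8 × 1276 = 4988900 BTU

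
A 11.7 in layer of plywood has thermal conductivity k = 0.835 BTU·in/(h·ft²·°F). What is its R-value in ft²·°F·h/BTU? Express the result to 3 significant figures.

14.0 ft²·°F·h/BTU

R = L/k = 11.7/0.835 = 14.01 ft²·°F·h/BTU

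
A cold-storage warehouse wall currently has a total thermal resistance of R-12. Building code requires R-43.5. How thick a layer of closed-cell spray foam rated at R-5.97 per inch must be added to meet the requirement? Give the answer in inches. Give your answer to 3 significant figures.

5.28 in

ΔR = 43.5 − 12 = 31.5 ft²·°F·h/BTU
L = ΔR / (R/in) = 31.5/5.97 = 5.276 in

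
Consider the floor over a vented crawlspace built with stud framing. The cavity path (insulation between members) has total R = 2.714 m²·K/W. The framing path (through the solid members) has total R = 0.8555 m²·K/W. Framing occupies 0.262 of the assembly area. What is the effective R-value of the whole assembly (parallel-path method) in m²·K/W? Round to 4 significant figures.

U_eff = 0.738/2.714 + 0.262/0.8555 = 0.27192 + 0.30625 = 0.57818
R_eff = 1/U_eff = 1.7296 m²·K/W

1.730 m²·K/W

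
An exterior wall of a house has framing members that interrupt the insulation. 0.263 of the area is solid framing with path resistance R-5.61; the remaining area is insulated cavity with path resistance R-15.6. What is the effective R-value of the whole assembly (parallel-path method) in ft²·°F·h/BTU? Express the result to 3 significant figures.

10.6 ft²·°F·h/BTU

U_eff = 0.737/15.6 + 0.263/5.61 = 0.04724 + 0.04688 = 0.09412
R_eff = 1/U_eff = 10.62 ft²·°F·h/BTU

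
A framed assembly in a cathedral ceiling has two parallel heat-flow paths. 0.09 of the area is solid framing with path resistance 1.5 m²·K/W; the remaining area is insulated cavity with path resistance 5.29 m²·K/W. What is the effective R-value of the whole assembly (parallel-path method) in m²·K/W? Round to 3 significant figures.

U_eff = 0.91/5.29 + 0.09/1.5 = 0.172 + 0.06 = 0.232
R_eff = 1/U_eff = 4.31 m²·K/W

4.31 m²·K/W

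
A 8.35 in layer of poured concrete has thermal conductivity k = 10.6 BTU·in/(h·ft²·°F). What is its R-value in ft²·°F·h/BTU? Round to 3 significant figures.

R = L/k = 8.35/10.6 = 0.7877 ft²·°F·h/BTU

0.788 ft²·°F·h/BTU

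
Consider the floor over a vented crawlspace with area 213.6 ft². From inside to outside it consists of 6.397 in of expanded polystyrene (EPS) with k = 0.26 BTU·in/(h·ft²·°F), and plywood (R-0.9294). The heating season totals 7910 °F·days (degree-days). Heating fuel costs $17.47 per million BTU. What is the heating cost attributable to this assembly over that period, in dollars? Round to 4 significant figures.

6.397/0.26 = 24.604
R_total = 24.604 + 0.9294 = 25.533 ft²·°F·h/BTU
E = A × HDD × 24 / R = 213.6 × 7910 × 24 / 25.533 = 1588100 BTU
Cost = 1588100/10⁶ × 17.47 = $27.744

27.74 dollars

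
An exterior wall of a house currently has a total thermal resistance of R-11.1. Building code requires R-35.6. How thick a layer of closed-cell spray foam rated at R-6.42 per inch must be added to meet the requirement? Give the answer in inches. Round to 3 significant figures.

ΔR = 35.6 − 11.1 = 24.5 ft²·°F·h/BTU
L = ΔR / (R/in) = 24.5/6.42 = 3.816 in

3.82 in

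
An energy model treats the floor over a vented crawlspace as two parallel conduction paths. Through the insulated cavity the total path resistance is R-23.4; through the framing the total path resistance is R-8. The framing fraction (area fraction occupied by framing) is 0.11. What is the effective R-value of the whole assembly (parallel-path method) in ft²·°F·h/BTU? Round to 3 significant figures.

U_eff = 0.89/23.4 + 0.11/8 = 0.03803 + 0.01375 = 0.05178
R_eff = 1/U_eff = 19.31 ft²·°F·h/BTU

19.3 ft²·°F·h/BTU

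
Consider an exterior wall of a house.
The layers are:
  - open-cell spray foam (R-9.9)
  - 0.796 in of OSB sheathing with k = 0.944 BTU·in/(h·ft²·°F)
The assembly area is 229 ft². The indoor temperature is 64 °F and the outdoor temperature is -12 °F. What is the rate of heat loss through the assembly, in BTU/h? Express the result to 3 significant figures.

0.796/0.944 = 0.8432
R_total = 9.9 + 0.8432 = 10.74 ft²·°F·h/BTU
Q = A·ΔT/R = 229 × (64 − (-12)) / 10.74 = 1620 BTU/h

1620 BTU/h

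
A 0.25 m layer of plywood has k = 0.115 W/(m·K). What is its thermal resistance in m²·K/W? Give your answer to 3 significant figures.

2.17 m²·K/W

R = L/k = 0.25/0.115 = 2.174 m²·K/W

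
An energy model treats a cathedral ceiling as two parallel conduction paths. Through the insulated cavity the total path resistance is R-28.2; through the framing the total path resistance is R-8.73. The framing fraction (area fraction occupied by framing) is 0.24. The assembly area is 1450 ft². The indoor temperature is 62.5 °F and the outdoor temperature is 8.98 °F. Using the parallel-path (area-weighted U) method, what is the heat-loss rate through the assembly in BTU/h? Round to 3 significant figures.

U_eff = 0.76/28.2 + 0.24/8.73 = 0.02695 + 0.02749 = 0.05444
R_eff = 1/U_eff = 18.37 ft²·°F·h/BTU
Q = 1450 × (62.5 − 8.98) / 18.37 = 4225 BTU/h

4220 BTU/h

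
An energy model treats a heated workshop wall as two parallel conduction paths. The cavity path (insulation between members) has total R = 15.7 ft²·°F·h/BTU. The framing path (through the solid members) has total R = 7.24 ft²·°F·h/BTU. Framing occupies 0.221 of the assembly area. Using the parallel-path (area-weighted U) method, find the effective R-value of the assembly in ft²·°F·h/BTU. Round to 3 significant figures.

12.5 ft²·°F·h/BTU

U_eff = 0.779/15.7 + 0.221/7.24 = 0.04962 + 0.03052 = 0.08014
R_eff = 1/U_eff = 12.48 ft²·°F·h/BTU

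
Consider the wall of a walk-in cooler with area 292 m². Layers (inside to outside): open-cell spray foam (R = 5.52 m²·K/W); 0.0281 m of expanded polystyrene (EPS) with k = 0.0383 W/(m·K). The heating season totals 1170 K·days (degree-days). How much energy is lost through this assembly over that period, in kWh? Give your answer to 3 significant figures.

1310 kWh

0.0281/0.0383 = 0.7337
R_total = 5.52 + 0.7337 = 6.254 m²·K/W
E = A × HDD × 24 / R / 1000 = 292 × 1170 × 24 / 6.254 / 1000 = 1311 kWh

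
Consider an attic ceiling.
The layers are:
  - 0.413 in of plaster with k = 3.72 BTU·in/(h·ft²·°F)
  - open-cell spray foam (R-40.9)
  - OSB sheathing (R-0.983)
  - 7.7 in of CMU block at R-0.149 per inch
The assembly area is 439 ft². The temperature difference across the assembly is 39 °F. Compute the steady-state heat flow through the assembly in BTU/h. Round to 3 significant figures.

397 BTU/h

0.413/3.72 = 0.111
7.7 × 0.149 = 1.147
R_total = 0.111 + 40.9 + 0.983 + 1.147 = 43.14 ft²·°F·h/BTU
Q = A·ΔT/R = 439 × 39 / 43.14 = 396.9 BTU/h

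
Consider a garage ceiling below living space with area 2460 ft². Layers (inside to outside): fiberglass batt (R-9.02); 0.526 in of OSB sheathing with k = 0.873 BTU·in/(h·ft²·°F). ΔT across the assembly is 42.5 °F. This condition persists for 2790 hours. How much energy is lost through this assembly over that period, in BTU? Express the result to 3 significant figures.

0.526/0.873 = 0.6025
R_total = 9.02 + 0.6025 = 9.623 ft²·°F·h/BTU
Q = 2460 × 42.5 / 9.623 = 10870 BTU/h
E = 10870 × 2790 = 30310000 BTU

30300000 BTU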